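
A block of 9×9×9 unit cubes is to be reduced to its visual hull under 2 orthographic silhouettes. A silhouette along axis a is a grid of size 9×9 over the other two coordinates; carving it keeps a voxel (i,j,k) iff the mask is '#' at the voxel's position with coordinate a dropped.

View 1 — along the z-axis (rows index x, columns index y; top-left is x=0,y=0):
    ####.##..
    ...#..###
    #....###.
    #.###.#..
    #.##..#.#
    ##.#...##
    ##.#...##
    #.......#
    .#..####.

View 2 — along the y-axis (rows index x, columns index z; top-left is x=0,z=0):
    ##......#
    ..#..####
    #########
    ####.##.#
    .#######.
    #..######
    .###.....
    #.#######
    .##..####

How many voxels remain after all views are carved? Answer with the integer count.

start: 9×9×9 = 729 voxels
carve view 1 (along z, XY-mask fill 41/81): 369 voxels remain
carve view 2 (along y, XZ-mask fill 55/81): 240 voxels remain

remaining voxels: 240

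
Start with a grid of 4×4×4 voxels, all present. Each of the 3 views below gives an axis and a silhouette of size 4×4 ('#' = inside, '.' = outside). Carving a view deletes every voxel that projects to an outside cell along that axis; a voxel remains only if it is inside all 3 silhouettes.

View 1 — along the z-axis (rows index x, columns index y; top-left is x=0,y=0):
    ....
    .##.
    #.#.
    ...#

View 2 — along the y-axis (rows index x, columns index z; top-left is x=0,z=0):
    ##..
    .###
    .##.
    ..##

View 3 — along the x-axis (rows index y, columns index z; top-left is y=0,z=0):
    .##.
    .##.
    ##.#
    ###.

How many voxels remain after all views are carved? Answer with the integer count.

8 voxels

before carving: 64 voxels (4×4×4)
  1. axis=2 (XY plane), |mask|=5  ⇒  voxels=20
  2. axis=1 (XZ plane), |mask|=9  ⇒  voxels=12
  3. axis=0 (YZ plane), |mask|=10  ⇒  voxels=8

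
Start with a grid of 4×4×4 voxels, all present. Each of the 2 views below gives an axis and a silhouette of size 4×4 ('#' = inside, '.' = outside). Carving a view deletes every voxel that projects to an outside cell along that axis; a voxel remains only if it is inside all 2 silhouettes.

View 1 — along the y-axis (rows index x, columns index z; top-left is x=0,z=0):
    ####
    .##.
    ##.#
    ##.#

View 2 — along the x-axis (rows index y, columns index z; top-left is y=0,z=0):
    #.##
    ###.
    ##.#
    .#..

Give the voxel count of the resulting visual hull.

initial block: 4^3 = 64
step 1: project along y, AND mask (12/16) → |grid| = 48
step 2: project along x, AND mask (10/16) → |grid| = 31

31 voxels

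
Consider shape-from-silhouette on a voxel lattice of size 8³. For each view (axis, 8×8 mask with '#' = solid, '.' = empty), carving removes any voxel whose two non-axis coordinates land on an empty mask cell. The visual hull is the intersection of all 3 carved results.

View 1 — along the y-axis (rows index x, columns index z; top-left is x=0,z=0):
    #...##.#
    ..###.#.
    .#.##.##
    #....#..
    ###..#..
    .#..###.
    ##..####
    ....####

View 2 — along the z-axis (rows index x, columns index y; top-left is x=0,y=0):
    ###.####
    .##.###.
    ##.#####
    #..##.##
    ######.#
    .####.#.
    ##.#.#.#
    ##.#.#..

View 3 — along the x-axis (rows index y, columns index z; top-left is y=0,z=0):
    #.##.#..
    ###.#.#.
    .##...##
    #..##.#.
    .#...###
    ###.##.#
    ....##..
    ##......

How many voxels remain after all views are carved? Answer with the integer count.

before carving: 512 voxels (8×8×8)
step 1: project along y, AND mask (33/64) → |grid| = 264
step 2: project along z, AND mask (45/64) → |grid| = 187
step 3: project along x, AND mask (31/64) → |grid| = 97

remaining voxels: 97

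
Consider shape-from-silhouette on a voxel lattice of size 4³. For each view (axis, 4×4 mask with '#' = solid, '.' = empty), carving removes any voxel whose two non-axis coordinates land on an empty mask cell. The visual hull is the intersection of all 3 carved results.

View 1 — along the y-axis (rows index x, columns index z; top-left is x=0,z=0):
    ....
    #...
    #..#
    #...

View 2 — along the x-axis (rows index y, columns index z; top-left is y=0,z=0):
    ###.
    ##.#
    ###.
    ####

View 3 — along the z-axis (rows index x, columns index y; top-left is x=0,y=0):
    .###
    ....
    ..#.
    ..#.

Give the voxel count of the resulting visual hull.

2 voxels

initial block: 4^3 = 64
V1 y: intersect with XZ mask (4 set) -- 16 left
V2 x: intersect with YZ mask (13 set) -- 14 left
V3 z: intersect with XY mask (5 set) -- 2 left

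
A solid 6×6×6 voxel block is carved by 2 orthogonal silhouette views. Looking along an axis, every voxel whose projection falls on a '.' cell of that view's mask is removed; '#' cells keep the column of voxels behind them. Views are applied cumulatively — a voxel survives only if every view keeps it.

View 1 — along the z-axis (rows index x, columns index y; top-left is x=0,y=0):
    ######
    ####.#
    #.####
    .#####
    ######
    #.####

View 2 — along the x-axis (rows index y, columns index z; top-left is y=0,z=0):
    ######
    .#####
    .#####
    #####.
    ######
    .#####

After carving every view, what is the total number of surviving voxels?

full grid |V| = 216
carve view 1 (along z, XY-mask fill 32/36): 192 voxels remain
carve view 2 (along x, YZ-mask fill 32/36): 170 voxels remain

voxel count = 170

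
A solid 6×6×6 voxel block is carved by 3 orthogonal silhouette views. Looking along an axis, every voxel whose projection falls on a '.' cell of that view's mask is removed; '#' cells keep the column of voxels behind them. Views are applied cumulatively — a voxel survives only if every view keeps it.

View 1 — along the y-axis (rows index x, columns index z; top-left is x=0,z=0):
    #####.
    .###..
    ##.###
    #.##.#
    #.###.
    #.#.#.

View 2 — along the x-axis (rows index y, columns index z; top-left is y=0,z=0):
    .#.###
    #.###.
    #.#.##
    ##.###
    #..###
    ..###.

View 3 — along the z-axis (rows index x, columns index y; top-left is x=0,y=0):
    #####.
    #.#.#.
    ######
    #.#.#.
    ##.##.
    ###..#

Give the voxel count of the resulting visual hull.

remaining voxels: 71

before carving: 216 voxels (6×6×6)
  1. axis=1 (XZ plane), |mask|=24  ⇒  voxels=144
  2. axis=0 (YZ plane), |mask|=24  ⇒  voxels=98
  3. axis=2 (XY plane), |mask|=25  ⇒  voxels=71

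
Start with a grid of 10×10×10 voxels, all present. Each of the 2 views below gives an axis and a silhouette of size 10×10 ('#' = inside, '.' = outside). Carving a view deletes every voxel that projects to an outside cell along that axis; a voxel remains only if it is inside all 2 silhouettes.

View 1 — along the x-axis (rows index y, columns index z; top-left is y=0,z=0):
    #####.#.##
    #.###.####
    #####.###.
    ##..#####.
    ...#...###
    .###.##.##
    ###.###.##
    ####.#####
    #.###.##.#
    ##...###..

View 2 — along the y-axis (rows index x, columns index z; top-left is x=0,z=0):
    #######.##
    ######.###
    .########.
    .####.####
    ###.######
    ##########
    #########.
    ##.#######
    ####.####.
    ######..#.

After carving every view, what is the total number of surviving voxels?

609 voxels

start: 10×10×10 = 1000 voxels
carve view 1 (along x, YZ-mask fill 71/100): 710 voxels remain
carve view 2 (along y, XZ-mask fill 86/100): 609 voxels remain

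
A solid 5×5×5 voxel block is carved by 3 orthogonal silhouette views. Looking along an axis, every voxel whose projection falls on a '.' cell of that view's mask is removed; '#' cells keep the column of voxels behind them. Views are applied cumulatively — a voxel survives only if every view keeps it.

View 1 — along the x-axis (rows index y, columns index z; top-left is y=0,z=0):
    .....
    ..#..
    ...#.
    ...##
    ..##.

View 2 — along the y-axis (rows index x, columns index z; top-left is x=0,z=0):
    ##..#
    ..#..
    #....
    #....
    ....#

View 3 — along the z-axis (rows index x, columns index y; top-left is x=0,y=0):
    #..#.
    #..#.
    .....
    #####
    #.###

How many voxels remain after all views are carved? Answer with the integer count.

initial block: 5^3 = 125
after view 1 [x-axis, 6 of 25 cells solid] → remaining = 30
after view 2 [y-axis, 7 of 25 cells solid] → remaining = 4
after view 3 [z-axis, 13 of 25 cells solid] → remaining = 2

2 voxels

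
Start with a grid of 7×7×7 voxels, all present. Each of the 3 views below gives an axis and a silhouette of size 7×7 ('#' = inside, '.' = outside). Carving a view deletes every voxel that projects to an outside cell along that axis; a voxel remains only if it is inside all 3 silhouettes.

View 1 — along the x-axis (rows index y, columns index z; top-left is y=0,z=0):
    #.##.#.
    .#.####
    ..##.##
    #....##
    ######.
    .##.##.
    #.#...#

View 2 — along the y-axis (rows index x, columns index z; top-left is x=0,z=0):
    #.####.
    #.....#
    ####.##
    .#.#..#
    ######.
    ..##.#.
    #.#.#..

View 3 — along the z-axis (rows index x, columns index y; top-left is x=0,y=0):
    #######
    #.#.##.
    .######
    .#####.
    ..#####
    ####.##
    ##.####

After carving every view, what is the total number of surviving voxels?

start: 7×7×7 = 343 voxels
step 1: project along x, AND mask (29/49) → |grid| = 203
step 2: project along y, AND mask (28/49) → |grid| = 119
step 3: project along z, AND mask (39/49) → |grid| = 96

remaining voxels: 96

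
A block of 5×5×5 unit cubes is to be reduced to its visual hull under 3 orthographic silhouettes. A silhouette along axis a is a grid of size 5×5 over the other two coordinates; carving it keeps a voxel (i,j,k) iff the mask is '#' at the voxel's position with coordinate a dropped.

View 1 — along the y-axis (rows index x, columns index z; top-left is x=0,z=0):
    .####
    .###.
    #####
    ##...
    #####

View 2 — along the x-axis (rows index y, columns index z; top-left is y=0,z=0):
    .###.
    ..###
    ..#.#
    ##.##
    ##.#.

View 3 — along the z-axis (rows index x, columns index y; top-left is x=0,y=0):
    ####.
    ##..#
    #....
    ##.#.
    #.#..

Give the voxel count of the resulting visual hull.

29 voxels

before carving: 125 voxels (5×5×5)
after view 1 [y-axis, 19 of 25 cells solid] → remaining = 95
after view 2 [x-axis, 15 of 25 cells solid] → remaining = 58
after view 3 [z-axis, 13 of 25 cells solid] → remaining = 29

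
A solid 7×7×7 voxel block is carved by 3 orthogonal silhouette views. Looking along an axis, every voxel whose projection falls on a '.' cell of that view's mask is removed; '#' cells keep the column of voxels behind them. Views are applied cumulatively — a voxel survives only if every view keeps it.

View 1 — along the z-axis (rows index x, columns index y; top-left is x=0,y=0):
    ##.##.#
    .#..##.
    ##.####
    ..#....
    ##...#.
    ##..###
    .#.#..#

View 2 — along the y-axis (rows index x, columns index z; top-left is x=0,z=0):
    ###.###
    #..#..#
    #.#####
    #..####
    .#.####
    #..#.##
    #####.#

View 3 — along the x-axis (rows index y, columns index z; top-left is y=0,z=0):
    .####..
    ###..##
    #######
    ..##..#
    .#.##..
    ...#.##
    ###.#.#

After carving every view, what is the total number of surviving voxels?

full grid |V| = 343
[1] z-view keeps 26 columns → grid now 182
[2] y-view keeps 35 columns → grid now 133
[3] x-view keeps 30 columns → grid now 77

|visual hull| = 77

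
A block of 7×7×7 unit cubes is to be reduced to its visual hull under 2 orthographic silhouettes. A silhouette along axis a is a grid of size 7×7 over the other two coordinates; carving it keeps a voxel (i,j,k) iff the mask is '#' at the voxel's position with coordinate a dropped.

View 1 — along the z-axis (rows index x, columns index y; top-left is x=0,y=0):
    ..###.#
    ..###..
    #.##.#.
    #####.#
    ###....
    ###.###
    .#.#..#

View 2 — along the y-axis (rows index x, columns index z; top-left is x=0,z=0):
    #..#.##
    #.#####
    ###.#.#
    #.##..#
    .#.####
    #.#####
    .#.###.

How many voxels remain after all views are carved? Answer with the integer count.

before carving: 343 voxels (7×7×7)
V1 z: intersect with XY mask (29 set) -- 203 left
V2 y: intersect with XZ mask (34 set) -- 141 left

voxel count = 141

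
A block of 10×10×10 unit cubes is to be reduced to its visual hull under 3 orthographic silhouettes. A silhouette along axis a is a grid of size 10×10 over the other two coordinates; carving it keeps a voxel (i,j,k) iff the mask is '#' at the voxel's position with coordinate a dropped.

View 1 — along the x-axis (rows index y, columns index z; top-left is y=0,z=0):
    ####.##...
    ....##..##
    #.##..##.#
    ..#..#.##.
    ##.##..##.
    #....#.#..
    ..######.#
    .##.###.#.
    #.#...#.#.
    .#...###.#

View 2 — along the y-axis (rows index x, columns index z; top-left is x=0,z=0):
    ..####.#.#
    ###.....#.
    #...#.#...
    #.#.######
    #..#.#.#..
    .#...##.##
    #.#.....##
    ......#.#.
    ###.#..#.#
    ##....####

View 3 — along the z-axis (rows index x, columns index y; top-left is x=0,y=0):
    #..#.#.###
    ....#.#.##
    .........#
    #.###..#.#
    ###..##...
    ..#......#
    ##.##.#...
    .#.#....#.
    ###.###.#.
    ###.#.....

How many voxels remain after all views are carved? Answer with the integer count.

before carving: 1000 voxels (10×10×10)
  1. axis=0 (YZ plane), |mask|=51  ⇒  voxels=510
  2. axis=1 (XZ plane), |mask|=48  ⇒  voxels=247
  3. axis=2 (XY plane), |mask|=43  ⇒  voxels=117

|visual hull| = 117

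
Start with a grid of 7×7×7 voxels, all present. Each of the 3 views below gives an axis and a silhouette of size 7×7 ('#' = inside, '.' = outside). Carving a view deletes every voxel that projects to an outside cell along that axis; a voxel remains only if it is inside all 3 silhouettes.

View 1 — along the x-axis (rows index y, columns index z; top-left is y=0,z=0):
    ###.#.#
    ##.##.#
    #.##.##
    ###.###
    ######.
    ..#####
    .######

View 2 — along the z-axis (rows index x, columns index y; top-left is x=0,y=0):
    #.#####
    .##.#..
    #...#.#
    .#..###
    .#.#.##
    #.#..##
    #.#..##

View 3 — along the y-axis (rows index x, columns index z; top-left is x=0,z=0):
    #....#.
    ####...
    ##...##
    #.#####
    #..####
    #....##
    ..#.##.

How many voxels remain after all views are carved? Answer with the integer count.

before carving: 343 voxels (7×7×7)
after view 1 [x-axis, 38 of 49 cells solid] → remaining = 266
after view 2 [z-axis, 28 of 49 cells solid] → remaining = 152
after view 3 [y-axis, 27 of 49 cells solid] → remaining = 82

remaining voxels: 82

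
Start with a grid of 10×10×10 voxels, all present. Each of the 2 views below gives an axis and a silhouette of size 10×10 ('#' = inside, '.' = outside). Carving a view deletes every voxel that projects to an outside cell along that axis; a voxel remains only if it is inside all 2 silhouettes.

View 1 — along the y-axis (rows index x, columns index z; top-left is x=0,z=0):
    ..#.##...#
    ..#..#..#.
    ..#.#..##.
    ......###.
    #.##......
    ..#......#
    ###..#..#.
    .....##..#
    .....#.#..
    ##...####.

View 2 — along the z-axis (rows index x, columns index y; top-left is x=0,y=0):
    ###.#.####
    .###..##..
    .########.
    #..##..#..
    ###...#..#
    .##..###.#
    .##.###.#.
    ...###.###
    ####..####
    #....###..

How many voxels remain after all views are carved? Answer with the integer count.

initial block: 10^3 = 1000
V1 y: intersect with XZ mask (35 set) -- 350 left
V2 z: intersect with XY mask (60 set) -- 206 left

voxel count = 206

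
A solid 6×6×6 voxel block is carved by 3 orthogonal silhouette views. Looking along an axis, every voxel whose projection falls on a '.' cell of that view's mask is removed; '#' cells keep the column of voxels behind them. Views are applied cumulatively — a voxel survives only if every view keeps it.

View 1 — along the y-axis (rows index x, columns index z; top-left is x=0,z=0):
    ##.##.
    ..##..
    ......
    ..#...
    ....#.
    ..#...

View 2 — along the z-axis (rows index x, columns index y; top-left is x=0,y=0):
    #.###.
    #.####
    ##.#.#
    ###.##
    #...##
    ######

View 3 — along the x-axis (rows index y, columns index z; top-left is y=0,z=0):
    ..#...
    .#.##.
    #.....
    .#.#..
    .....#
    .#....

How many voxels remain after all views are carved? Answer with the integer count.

voxel count = 7

initial block: 6^3 = 216
after view 1 [y-axis, 9 of 36 cells solid] → remaining = 54
after view 2 [z-axis, 27 of 36 cells solid] → remaining = 40
after view 3 [x-axis, 9 of 36 cells solid] → remaining = 7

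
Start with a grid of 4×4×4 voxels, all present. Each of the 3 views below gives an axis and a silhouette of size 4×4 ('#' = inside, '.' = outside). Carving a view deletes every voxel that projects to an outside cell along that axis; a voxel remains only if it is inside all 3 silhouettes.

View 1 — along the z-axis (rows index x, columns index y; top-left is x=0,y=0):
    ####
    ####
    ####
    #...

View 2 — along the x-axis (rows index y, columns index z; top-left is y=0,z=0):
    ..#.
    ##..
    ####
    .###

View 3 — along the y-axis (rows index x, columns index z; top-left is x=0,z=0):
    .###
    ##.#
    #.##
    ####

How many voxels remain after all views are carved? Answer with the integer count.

before carving: 64 voxels (4×4×4)
step 1: project along z, AND mask (13/16) → |grid| = 52
step 2: project along x, AND mask (10/16) → |grid| = 31
step 3: project along y, AND mask (13/16) → |grid| = 23

23 voxels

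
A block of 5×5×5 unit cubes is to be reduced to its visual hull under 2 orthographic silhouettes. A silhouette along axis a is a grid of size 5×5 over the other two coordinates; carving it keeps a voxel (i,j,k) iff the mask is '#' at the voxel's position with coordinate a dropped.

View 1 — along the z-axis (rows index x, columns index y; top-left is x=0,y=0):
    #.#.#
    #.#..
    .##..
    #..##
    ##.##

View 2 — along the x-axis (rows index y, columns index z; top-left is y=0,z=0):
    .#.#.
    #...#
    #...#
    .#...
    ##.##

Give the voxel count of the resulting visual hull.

|visual hull| = 32

before carving: 125 voxels (5×5×5)
  1. axis=2 (XY plane), |mask|=14  ⇒  voxels=70
  2. axis=0 (YZ plane), |mask|=11  ⇒  voxels=32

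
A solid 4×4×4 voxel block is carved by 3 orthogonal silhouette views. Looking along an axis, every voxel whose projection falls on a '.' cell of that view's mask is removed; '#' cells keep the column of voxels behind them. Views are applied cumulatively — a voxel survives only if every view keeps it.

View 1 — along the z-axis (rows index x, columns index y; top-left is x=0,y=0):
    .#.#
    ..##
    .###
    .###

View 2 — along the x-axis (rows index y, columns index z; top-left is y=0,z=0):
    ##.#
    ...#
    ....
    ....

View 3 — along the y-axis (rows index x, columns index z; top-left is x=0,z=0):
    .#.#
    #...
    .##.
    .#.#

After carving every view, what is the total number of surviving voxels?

before carving: 64 voxels (4×4×4)
carve view 1 (along z, XY-mask fill 10/16): 40 voxels remain
carve view 2 (along x, YZ-mask fill 4/16): 3 voxels remain
carve view 3 (along y, XZ-mask fill 7/16): 2 voxels remain

2 voxels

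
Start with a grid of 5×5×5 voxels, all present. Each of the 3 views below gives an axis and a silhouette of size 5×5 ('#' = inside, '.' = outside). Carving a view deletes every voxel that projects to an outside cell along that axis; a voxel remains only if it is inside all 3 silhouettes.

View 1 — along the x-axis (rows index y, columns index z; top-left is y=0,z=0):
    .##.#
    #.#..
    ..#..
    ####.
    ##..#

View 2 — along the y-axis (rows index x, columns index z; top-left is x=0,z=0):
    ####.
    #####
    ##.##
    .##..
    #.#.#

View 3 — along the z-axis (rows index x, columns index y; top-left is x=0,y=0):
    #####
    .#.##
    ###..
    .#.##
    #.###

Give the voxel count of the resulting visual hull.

before carving: 125 voxels (5×5×5)
after view 1 [x-axis, 13 of 25 cells solid] → remaining = 65
after view 2 [y-axis, 18 of 25 cells solid] → remaining = 49
after view 3 [z-axis, 18 of 25 cells solid] → remaining = 34

34 voxels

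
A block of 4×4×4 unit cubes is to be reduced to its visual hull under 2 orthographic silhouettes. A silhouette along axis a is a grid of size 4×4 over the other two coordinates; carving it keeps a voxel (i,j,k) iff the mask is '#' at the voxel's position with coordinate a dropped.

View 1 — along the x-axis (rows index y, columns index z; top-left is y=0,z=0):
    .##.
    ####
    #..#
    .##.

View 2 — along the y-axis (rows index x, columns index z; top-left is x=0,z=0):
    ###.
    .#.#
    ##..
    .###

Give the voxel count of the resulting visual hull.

|visual hull| = 26

full grid |V| = 64
[1] x-view keeps 10 columns → grid now 40
[2] y-view keeps 10 columns → grid now 26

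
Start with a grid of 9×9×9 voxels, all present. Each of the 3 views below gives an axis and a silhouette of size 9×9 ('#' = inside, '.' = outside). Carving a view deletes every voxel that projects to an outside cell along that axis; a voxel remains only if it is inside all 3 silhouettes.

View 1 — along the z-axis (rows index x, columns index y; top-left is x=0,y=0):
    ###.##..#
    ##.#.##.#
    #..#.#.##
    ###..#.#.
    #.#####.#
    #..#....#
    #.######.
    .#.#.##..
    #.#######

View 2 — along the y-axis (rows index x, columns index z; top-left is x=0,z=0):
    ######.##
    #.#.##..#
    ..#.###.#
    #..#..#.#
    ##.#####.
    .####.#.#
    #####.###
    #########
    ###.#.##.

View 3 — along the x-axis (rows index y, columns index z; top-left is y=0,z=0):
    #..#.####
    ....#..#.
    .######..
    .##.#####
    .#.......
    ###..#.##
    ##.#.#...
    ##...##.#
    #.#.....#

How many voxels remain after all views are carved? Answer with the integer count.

173 voxels

start: 9×9×9 = 729 voxels
carve view 1 (along z, XY-mask fill 51/81): 459 voxels remain
carve view 2 (along y, XZ-mask fill 58/81): 330 voxels remain
carve view 3 (along x, YZ-mask fill 40/81): 173 voxels remain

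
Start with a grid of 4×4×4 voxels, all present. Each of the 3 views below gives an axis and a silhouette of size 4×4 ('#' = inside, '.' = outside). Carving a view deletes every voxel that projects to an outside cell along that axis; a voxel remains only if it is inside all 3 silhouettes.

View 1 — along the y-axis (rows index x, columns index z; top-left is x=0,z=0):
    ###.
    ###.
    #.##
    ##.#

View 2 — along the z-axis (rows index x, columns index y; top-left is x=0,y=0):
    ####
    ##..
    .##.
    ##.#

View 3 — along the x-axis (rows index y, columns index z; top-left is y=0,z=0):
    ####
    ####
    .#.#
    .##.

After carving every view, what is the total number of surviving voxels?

voxel count = 26

initial block: 4^3 = 64
after view 1 [y-axis, 12 of 16 cells solid] → remaining = 48
after view 2 [z-axis, 11 of 16 cells solid] → remaining = 33
after view 3 [x-axis, 12 of 16 cells solid] → remaining = 26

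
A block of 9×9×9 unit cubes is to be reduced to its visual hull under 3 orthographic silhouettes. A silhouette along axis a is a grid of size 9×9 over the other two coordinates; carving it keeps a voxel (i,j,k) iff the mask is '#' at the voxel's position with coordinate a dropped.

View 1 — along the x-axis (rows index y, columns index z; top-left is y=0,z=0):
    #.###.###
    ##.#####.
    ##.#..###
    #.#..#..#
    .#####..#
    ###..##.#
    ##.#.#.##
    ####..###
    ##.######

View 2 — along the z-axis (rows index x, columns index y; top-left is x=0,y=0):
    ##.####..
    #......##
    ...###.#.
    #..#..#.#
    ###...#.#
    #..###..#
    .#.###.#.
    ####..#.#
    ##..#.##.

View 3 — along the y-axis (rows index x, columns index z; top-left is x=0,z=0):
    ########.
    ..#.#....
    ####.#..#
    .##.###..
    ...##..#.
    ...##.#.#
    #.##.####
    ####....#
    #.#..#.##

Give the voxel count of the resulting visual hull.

voxel count = 156

initial block: 9^3 = 729
step 1: project along x, AND mask (57/81) → |grid| = 513
step 2: project along z, AND mask (43/81) → |grid| = 272
step 3: project along y, AND mask (45/81) → |grid| = 156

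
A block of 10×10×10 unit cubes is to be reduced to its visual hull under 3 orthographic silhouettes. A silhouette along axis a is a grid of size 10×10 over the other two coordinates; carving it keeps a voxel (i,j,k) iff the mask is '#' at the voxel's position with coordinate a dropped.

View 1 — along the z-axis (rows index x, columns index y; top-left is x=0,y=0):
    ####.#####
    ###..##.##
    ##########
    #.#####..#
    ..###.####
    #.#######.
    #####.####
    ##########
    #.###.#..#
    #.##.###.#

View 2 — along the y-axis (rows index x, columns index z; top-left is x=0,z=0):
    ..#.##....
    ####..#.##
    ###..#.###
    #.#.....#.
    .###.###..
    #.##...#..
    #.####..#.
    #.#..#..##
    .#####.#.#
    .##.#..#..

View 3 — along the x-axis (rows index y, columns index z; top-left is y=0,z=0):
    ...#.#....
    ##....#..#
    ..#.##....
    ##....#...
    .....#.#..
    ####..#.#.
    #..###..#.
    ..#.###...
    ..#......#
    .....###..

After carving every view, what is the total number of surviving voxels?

initial block: 10^3 = 1000
[1] z-view keeps 80 columns → grid now 800
[2] y-view keeps 52 columns → grid now 415
[3] x-view keeps 34 columns → grid now 144

144 voxels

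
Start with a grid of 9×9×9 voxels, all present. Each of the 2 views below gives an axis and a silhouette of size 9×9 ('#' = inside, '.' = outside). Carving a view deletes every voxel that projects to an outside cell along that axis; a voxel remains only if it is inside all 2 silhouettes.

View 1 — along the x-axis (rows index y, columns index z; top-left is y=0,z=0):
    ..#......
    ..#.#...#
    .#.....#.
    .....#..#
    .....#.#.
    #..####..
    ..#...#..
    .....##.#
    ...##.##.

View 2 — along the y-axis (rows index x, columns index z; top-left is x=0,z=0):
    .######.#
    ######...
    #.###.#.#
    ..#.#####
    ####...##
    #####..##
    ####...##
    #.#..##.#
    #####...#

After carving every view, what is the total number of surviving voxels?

remaining voxels: 140

initial block: 9^3 = 729
step 1: project along x, AND mask (24/81) → |grid| = 216
step 2: project along y, AND mask (55/81) → |grid| = 140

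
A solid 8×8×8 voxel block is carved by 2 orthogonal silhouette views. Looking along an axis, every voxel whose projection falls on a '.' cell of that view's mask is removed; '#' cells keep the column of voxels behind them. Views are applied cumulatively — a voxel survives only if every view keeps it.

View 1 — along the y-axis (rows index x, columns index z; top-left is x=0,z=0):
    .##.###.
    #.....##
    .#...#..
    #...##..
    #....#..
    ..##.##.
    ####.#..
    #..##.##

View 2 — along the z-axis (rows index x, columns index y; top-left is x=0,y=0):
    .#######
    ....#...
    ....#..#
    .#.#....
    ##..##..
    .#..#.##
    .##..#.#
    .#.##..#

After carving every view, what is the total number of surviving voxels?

voxel count = 112

initial block: 8^3 = 512
carve view 1 (along y, XZ-mask fill 29/64): 232 voxels remain
carve view 2 (along z, XY-mask fill 28/64): 112 voxels remain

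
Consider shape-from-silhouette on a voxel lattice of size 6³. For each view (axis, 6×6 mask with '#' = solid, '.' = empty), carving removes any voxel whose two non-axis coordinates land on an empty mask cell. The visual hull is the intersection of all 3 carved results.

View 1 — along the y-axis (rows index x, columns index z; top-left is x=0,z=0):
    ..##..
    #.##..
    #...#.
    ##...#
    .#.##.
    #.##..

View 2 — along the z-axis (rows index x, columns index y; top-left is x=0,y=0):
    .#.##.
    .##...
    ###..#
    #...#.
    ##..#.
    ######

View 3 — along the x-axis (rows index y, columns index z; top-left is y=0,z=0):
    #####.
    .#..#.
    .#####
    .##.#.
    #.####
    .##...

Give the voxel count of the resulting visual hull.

|visual hull| = 30

before carving: 216 voxels (6×6×6)
[1] y-view keeps 16 columns → grid now 96
[2] z-view keeps 20 columns → grid now 53
[3] x-view keeps 22 columns → grid now 30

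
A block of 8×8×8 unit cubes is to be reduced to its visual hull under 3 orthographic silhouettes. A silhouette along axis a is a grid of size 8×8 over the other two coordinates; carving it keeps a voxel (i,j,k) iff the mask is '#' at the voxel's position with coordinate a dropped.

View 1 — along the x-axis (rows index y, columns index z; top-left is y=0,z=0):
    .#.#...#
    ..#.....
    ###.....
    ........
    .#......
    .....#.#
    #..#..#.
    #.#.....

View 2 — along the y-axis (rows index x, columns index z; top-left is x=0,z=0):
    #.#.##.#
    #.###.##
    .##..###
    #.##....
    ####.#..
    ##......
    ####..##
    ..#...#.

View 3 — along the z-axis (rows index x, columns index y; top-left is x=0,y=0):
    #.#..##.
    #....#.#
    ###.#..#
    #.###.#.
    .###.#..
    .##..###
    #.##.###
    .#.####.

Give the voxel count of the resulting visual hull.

before carving: 512 voxels (8×8×8)
carve view 1 (along x, YZ-mask fill 15/64): 120 voxels remain
carve view 2 (along y, XZ-mask fill 34/64): 74 voxels remain
carve view 3 (along z, XY-mask fill 37/64): 46 voxels remain

|visual hull| = 46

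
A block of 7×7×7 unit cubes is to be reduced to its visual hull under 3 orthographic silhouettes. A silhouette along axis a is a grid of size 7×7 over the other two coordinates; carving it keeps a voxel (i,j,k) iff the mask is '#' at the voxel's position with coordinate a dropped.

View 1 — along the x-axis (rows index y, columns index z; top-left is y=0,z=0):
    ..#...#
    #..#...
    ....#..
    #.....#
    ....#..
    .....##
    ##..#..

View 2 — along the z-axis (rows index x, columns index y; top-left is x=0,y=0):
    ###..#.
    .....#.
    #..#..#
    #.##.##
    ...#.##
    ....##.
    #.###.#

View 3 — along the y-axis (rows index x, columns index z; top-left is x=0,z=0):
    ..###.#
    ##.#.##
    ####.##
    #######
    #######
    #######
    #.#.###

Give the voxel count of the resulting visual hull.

initial block: 7^3 = 343
after view 1 [x-axis, 13 of 49 cells solid] → remaining = 91
after view 2 [z-axis, 23 of 49 cells solid] → remaining = 45
after view 3 [y-axis, 41 of 49 cells solid] → remaining = 41

voxel count = 41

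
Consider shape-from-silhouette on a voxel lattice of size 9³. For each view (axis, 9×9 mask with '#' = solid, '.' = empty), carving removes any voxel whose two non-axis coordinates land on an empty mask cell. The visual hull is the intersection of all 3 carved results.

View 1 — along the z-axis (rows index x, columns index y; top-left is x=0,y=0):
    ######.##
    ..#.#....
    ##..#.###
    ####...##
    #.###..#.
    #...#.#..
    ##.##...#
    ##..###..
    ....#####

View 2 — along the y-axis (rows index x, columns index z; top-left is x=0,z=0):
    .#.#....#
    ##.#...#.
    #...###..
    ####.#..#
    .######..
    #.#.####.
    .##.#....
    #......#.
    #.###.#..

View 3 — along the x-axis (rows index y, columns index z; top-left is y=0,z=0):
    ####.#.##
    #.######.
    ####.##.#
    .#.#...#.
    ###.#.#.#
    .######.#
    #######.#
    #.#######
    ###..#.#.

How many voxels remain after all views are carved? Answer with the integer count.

start: 9×9×9 = 729 voxels
step 1: project along z, AND mask (45/81) → |grid| = 405
step 2: project along y, AND mask (39/81) → |grid| = 190
step 3: project along x, AND mask (58/81) → |grid| = 137

137 voxels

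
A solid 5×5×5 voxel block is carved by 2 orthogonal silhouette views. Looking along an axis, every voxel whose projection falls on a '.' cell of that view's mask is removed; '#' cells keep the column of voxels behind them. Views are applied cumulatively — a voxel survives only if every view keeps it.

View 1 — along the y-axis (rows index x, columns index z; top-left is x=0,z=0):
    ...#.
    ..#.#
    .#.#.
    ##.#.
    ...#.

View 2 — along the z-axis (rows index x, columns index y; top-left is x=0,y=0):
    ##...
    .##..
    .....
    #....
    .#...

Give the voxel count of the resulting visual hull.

remaining voxels: 10

initial block: 5^3 = 125
  1. axis=1 (XZ plane), |mask|=9  ⇒  voxels=45
  2. axis=2 (XY plane), |mask|=6  ⇒  voxels=10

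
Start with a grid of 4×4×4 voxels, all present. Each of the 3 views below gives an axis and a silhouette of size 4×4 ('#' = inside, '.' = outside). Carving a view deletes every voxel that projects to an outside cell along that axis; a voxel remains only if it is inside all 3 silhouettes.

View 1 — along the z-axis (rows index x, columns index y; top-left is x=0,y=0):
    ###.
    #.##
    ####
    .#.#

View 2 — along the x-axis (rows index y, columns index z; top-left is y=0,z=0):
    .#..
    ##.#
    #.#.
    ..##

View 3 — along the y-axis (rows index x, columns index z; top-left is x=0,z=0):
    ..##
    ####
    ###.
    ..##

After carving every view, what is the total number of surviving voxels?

initial block: 4^3 = 64
[1] z-view keeps 12 columns → grid now 48
[2] x-view keeps 8 columns → grid now 24
[3] y-view keeps 11 columns → grid now 16

remaining voxels: 16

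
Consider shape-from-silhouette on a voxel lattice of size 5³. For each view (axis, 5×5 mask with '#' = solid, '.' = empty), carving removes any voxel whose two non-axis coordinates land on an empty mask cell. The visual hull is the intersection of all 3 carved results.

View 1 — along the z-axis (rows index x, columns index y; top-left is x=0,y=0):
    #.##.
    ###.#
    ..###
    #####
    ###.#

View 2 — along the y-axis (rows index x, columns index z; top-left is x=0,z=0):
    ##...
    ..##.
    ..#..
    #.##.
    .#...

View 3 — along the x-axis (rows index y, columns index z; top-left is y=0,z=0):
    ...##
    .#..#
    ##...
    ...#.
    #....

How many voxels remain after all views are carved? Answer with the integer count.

remaining voxels: 9

before carving: 125 voxels (5×5×5)
[1] z-view keeps 19 columns → grid now 95
[2] y-view keeps 9 columns → grid now 36
[3] x-view keeps 8 columns → grid now 9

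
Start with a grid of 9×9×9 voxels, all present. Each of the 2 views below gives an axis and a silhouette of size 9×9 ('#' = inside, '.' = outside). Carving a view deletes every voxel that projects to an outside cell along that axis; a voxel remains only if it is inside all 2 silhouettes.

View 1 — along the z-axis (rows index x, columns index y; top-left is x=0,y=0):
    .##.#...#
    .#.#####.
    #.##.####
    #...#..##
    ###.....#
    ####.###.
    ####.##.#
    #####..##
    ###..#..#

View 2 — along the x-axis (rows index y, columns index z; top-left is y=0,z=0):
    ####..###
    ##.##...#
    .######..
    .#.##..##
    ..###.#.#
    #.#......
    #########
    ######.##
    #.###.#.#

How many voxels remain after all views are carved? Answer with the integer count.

initial block: 9^3 = 729
step 1: project along z, AND mask (51/81) → |grid| = 459
step 2: project along x, AND mask (53/81) → |grid| = 299

voxel count = 299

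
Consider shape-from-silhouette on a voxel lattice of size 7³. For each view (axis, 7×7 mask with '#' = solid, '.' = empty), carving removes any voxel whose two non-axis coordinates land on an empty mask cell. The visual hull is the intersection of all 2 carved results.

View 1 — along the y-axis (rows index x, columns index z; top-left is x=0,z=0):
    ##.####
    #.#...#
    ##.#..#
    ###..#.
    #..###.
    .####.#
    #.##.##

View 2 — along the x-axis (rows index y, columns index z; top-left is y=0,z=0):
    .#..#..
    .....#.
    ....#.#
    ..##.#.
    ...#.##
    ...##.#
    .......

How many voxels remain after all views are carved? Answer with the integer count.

voxel count = 59

initial block: 7^3 = 343
[1] y-view keeps 31 columns → grid now 217
[2] x-view keeps 14 columns → grid now 59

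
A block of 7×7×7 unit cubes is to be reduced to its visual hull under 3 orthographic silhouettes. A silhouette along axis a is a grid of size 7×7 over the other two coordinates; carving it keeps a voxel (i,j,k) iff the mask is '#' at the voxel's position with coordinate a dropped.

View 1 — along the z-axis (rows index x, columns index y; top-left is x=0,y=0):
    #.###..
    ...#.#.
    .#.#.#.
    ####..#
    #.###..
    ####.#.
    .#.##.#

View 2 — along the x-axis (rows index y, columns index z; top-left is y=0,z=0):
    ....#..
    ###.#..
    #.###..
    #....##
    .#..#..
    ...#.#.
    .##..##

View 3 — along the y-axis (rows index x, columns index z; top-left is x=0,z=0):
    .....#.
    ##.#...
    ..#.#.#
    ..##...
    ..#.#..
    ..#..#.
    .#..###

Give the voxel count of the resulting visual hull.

before carving: 343 voxels (7×7×7)
V1 z: intersect with XY mask (27 set) -- 189 left
V2 x: intersect with YZ mask (20 set) -- 77 left
V3 y: intersect with XZ mask (17 set) -- 27 left

voxel count = 27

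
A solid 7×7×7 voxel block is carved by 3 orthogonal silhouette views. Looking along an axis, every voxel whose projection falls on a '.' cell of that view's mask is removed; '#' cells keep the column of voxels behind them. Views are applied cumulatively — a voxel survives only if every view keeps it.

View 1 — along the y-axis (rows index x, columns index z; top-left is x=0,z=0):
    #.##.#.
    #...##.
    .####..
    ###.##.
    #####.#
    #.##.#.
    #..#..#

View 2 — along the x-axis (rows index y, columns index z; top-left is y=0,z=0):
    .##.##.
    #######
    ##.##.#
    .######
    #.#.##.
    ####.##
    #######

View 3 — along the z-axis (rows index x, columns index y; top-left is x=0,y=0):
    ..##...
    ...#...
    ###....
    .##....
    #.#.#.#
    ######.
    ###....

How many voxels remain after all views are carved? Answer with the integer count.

initial block: 7^3 = 343
V1 y: intersect with XZ mask (29 set) -- 203 left
V2 x: intersect with YZ mask (39 set) -- 161 left
V3 z: intersect with XY mask (21 set) -- 66 left

remaining voxels: 66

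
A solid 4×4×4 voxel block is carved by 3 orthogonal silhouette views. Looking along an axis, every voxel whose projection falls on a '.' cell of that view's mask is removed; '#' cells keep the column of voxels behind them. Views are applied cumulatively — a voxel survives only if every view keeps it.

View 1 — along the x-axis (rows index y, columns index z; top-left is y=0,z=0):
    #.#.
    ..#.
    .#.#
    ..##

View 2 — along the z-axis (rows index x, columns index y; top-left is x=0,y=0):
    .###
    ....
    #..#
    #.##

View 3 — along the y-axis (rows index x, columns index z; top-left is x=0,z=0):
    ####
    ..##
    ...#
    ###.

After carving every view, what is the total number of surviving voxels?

|visual hull| = 10

full grid |V| = 64
step 1: project along x, AND mask (7/16) → |grid| = 28
step 2: project along z, AND mask (8/16) → |grid| = 15
step 3: project along y, AND mask (10/16) → |grid| = 10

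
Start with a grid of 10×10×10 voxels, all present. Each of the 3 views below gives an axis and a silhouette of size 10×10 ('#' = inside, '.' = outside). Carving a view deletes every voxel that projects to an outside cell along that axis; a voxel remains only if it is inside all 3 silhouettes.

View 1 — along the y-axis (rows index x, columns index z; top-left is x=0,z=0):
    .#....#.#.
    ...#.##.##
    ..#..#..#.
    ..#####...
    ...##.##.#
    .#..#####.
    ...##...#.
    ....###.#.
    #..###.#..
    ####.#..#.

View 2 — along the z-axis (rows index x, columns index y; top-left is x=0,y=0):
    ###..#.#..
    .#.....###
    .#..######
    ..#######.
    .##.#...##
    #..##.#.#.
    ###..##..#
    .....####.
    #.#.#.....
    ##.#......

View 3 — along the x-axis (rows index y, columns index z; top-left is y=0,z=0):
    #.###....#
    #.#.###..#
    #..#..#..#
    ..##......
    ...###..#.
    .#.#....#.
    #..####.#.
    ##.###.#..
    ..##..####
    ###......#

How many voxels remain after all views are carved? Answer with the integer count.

voxel count = 102

initial block: 10^3 = 1000
[1] y-view keeps 45 columns → grid now 450
[2] z-view keeps 49 columns → grid now 213
[3] x-view keeps 46 columns → grid now 102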